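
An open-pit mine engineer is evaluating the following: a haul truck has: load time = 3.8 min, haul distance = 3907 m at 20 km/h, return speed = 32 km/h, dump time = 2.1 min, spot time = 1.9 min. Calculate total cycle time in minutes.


Convert haul speed to m/min: 20 * 1000/60 = 333.3333333 m/min
Haul time = 3907 / 333.3333333 = 11.721 min
Convert return speed to m/min: 32 * 1000/60 = 533.3333333 m/min
Return time = 3907 / 533.3333333 = 7.325625 min
Total cycle time:
= 3.8 + 11.721 + 2.1 + 7.325625 + 1.9
= 26.8466 min

26.8466 min


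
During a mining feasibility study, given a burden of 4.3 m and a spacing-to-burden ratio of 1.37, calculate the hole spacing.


Spacing = burden * ratio
= 4.3 * 1.37
= 5.891 m

5.891 m


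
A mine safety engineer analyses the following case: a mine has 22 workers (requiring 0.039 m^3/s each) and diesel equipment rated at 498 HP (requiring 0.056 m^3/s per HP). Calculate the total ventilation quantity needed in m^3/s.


Airflow for workers:
Q_people = 22 * 0.039 = 0.858 m^3/s
Airflow for diesel equipment:
Q_diesel = 498 * 0.056 = 27.888 m^3/s
Total ventilation:
Q_total = 0.858 + 27.888
= 28.746 m^3/s

28.746 m^3/s


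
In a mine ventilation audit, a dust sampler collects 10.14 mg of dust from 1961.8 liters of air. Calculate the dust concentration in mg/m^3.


5.1687 mg/m^3

Convert liters to m^3: 1 m^3 = 1000 L
Concentration = mass / volume * 1000
= 10.14 / 1961.8 * 1000
= 0.005168722602 * 1000
= 5.1687 mg/m^3


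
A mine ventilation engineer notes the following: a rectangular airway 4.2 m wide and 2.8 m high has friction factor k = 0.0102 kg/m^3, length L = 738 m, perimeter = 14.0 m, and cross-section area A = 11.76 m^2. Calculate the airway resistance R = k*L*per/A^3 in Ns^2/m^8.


0.0648 Ns^2/m^8

Compute the numerator:
k * L * per = 0.0102 * 738 * 14.0
= 105.3864
Compute the denominator:
A^3 = 11.76^3 = 1626.379776
Resistance:
R = 105.3864 / 1626.379776
= 0.0648 Ns^2/m^8


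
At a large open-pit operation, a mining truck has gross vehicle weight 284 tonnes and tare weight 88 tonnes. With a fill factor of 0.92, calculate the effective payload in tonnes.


Maximum payload = gross - tare
= 284 - 88 = 196 tonnes
Effective payload = max payload * fill factor
= 196 * 0.92
= 180.32 tonnes

180.32 tonnes


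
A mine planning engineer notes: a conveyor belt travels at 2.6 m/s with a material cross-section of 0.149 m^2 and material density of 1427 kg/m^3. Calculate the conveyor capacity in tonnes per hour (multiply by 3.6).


1990.1513 t/h

Volumetric flow = speed * area
= 2.6 * 0.149 = 0.3874 m^3/s
Mass flow = volumetric * density
= 0.3874 * 1427 = 552.8198 kg/s
Convert to t/h: multiply by 3.6
Capacity = 552.8198 * 3.6
= 1990.1513 t/h


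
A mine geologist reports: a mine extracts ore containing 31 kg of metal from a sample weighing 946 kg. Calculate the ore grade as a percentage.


3.277%

Ore grade = (metal mass / ore mass) * 100
= (31 / 946) * 100
= 0.03276955603 * 100
= 3.277%


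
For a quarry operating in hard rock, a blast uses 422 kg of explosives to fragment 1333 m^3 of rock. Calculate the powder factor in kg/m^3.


0.3166 kg/m^3

Powder factor = explosive mass / rock volume
= 422 / 1333
= 0.3166 kg/m^3


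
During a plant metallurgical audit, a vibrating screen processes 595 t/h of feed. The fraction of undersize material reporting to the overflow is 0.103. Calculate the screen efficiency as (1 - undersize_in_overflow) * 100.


Screen efficiency = (1 - fraction of undersize in overflow) * 100
= (1 - 0.103) * 100
= 0.897 * 100
= 89.7%

89.7%


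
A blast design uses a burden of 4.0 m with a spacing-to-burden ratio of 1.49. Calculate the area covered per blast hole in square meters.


23.84 m^2

First, find the spacing:
Spacing = burden * ratio = 4.0 * 1.49
= 5.96 m
Then, calculate the area:
Area = burden * spacing = 4.0 * 5.96
= 23.84 m^2


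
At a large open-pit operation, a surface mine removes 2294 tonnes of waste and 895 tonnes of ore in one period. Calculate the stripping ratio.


2.5631

Stripping ratio = waste tonnage / ore tonnage
= 2294 / 895
= 2.5631


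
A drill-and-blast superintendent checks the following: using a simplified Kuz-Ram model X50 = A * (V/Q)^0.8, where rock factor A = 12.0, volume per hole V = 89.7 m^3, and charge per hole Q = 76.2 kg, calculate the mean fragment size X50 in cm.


13.6726 cm

Compute V/Q:
V/Q = 89.7 / 76.2 = 1.177165354
Raise to the power 0.8:
(V/Q)^0.8 = 1.177165354^0.8 = 1.139383635
Multiply by A:
X50 = 12.0 * 1.139383635
= 13.6726 cm


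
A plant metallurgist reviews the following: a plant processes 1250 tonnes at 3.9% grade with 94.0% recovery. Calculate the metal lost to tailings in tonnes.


2.925 tonnes

Total metal in feed:
= 1250 * 3.9 / 100 = 48.75 tonnes
Metal recovered:
= 48.75 * 94.0 / 100 = 45.825 tonnes
Metal lost to tailings:
= 48.75 - 45.825
= 2.925 tonnes


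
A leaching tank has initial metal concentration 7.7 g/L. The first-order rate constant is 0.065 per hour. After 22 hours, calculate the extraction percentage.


Compute the exponent:
-k * t = -0.065 * 22 = -1.43
Remaining concentration:
C = 7.7 * exp(-1.43)
= 7.7 * 0.2393089222
= 1.842678701 g/L
Extracted = 7.7 - 1.842678701 = 5.857321299 g/L
Extraction % = 5.857321299 / 7.7 * 100
= 76.0691%

76.0691%


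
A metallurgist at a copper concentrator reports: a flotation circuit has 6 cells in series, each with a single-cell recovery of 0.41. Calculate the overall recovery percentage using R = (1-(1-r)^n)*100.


95.7819%

Complement of single-cell recovery:
1 - r = 1 - 0.41 = 0.59
Raise to power n:
(1 - r)^6 = 0.59^6 = 0.04218053364
Overall recovery:
R = (1 - 0.04218053364) * 100
= 95.7819%


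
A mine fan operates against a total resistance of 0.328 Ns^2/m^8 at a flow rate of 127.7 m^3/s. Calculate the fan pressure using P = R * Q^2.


Compute Q^2:
Q^2 = 127.7^2 = 16307.29
Compute pressure:
P = R * Q^2 = 0.328 * 16307.29
= 5348.7911 Pa

5348.7911 Pa


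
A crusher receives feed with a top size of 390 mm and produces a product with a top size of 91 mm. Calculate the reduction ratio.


Reduction ratio = feed size / product size
= 390 / 91
= 4.2857

4.2857


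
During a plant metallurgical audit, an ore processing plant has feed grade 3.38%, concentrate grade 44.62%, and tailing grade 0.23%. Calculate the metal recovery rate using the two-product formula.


93.6781%

Using the two-product formula:
R = 100 * c * (f - t) / (f * (c - t))
Numerator = 100 * 44.62 * (3.38 - 0.23)
= 100 * 44.62 * 3.15
= 14055.3
Denominator = 3.38 * (44.62 - 0.23)
= 3.38 * 44.39
= 150.0382
R = 14055.3 / 150.0382
= 93.6781%


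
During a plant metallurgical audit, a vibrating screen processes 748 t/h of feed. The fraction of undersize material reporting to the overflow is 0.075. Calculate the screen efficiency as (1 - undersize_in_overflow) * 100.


92.5%

Screen efficiency = (1 - fraction of undersize in overflow) * 100
= (1 - 0.075) * 100
= 0.925 * 100
= 92.5%


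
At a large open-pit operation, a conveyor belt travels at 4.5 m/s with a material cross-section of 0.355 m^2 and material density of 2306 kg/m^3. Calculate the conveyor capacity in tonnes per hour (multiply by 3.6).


Volumetric flow = speed * area
= 4.5 * 0.355 = 1.5975 m^3/s
Mass flow = volumetric * density
= 1.5975 * 2306 = 3683.835 kg/s
Convert to t/h: multiply by 3.6
Capacity = 3683.835 * 3.6
= 13261.806 t/h

13261.806 t/h


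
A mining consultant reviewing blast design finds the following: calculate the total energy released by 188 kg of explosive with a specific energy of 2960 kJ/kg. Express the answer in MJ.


Energy = mass * specific_energy / 1000
= 188 * 2960 / 1000
= 556480 / 1000
= 556.48 MJ

556.48 MJ


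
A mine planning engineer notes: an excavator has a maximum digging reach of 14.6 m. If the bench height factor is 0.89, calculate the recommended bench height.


12.994 m

Bench height = reach * factor
= 14.6 * 0.89
= 12.994 m


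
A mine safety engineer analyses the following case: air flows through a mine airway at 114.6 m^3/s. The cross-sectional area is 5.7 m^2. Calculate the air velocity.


Velocity = flow rate / cross-sectional area
= 114.6 / 5.7
= 20.1053 m/s

20.1053 m/s


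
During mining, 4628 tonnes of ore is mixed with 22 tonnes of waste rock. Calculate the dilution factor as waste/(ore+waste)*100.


Total material = ore + waste
= 4628 + 22 = 4650 tonnes
Dilution = waste / total * 100
= 22 / 4650 * 100
= 0.004731182796 * 100
= 0.4731%

0.4731%


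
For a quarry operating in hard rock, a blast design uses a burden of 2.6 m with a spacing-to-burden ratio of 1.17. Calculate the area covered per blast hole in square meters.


First, find the spacing:
Spacing = burden * ratio = 2.6 * 1.17
= 3.042 m
Then, calculate the area:
Area = burden * spacing = 2.6 * 3.042
= 7.9092 m^2

7.9092 m^2


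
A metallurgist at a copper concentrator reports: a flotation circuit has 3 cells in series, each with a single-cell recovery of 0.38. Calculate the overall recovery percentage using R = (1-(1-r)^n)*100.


Complement of single-cell recovery:
1 - r = 1 - 0.38 = 0.62
Raise to power n:
(1 - r)^3 = 0.62^3 = 0.238328
Overall recovery:
R = (1 - 0.238328) * 100
= 76.1672%

76.1672%


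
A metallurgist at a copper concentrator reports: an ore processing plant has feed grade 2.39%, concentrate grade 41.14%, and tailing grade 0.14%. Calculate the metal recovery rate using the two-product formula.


Using the two-product formula:
R = 100 * c * (f - t) / (f * (c - t))
Numerator = 100 * 41.14 * (2.39 - 0.14)
= 100 * 41.14 * 2.25
= 9256.5
Denominator = 2.39 * (41.14 - 0.14)
= 2.39 * 41.0
= 97.99
R = 9256.5 / 97.99
= 94.4637%

94.4637%


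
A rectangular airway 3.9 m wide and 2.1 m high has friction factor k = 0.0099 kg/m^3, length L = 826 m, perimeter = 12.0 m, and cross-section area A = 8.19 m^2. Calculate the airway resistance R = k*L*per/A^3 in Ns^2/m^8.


0.1786 Ns^2/m^8

Compute the numerator:
k * L * per = 0.0099 * 826 * 12.0
= 98.1288
Compute the denominator:
A^3 = 8.19^3 = 549.353259
Resistance:
R = 98.1288 / 549.353259
= 0.1786 Ns^2/m^8


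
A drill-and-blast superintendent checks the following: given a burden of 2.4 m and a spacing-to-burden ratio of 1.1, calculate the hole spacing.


Spacing = burden * ratio
= 2.4 * 1.1
= 2.64 m

2.64 m


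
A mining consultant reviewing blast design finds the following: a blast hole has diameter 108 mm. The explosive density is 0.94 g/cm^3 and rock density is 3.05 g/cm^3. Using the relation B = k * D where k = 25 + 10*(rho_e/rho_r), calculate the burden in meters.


First, compute k:
rho_e / rho_r = 0.94 / 3.05 = 0.3081967213
k = 25 + 10 * 0.3081967213 = 28.08196721
Then, compute burden:
B = k * D / 1000 = 28.08196721 * 108 / 1000
= 3032.852459 / 1000
= 3.0329 m

3.0329 m


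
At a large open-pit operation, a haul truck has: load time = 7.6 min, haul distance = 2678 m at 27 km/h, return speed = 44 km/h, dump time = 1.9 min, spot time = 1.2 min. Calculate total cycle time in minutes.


20.3029 min

Convert haul speed to m/min: 27 * 1000/60 = 450 m/min
Haul time = 2678 / 450 = 5.951111111 min
Convert return speed to m/min: 44 * 1000/60 = 733.3333333 m/min
Return time = 2678 / 733.3333333 = 3.651818182 min
Total cycle time:
= 7.6 + 5.951111111 + 1.9 + 3.651818182 + 1.2
= 20.3029 min


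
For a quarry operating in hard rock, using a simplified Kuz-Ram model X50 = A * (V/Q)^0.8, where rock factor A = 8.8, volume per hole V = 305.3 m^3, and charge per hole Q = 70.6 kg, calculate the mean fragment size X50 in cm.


Compute V/Q:
V/Q = 305.3 / 70.6 = 4.324362606
Raise to the power 0.8:
(V/Q)^0.8 = 4.324362606^0.8 = 3.226544674
Multiply by A:
X50 = 8.8 * 3.226544674
= 28.3936 cm

28.3936 cm


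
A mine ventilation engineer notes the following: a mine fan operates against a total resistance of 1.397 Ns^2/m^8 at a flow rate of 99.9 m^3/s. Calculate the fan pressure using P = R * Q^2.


13942.074 Pa

Compute Q^2:
Q^2 = 99.9^2 = 9980.01
Compute pressure:
P = R * Q^2 = 1.397 * 9980.01
= 13942.074 Pa


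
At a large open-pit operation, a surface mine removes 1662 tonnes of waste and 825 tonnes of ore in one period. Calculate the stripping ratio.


Stripping ratio = waste tonnage / ore tonnage
= 1662 / 825
= 2.0145

2.0145


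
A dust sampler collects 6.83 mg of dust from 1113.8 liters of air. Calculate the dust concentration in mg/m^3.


6.1322 mg/m^3

Convert liters to m^3: 1 m^3 = 1000 L
Concentration = mass / volume * 1000
= 6.83 / 1113.8 * 1000
= 0.006132160172 * 1000
= 6.1322 mg/m^3


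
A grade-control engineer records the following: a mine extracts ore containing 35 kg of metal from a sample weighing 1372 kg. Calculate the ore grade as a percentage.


2.551%

Ore grade = (metal mass / ore mass) * 100
= (35 / 1372) * 100
= 0.02551020408 * 100
= 2.551%


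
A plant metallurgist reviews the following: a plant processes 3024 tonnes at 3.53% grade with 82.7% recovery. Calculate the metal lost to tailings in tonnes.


Total metal in feed:
= 3024 * 3.53 / 100 = 106.7472 tonnes
Metal recovered:
= 106.7472 * 82.7 / 100 = 88.2799344 tonnes
Metal lost to tailings:
= 106.7472 - 88.2799344
= 18.4673 tonnes

18.4673 tonnes


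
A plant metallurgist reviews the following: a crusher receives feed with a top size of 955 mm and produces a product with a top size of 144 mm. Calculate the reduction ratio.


6.6319

Reduction ratio = feed size / product size
= 955 / 144
= 6.6319


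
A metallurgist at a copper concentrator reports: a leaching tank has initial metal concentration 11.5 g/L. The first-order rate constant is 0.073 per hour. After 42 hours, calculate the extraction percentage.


Compute the exponent:
-k * t = -0.073 * 42 = -3.066
Remaining concentration:
C = 11.5 * exp(-3.066)
= 11.5 * 0.04660721134
= 0.5359829304 g/L
Extracted = 11.5 - 0.5359829304 = 10.96401707 g/L
Extraction % = 10.96401707 / 11.5 * 100
= 95.3393%

95.3393%


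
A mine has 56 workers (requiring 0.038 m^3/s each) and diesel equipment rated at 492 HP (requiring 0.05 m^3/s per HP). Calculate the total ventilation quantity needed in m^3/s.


26.728 m^3/s

Airflow for workers:
Q_people = 56 * 0.038 = 2.128 m^3/s
Airflow for diesel equipment:
Q_diesel = 492 * 0.05 = 24.6 m^3/s
Total ventilation:
Q_total = 2.128 + 24.6
= 26.728 m^3/s


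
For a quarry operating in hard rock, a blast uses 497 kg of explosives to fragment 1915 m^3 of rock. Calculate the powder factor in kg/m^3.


0.2595 kg/m^3

Powder factor = explosive mass / rock volume
= 497 / 1915
= 0.2595 kg/m^3


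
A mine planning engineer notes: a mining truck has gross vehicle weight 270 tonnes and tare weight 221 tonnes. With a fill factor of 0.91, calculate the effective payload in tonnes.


Maximum payload = gross - tare
= 270 - 221 = 49 tonnes
Effective payload = max payload * fill factor
= 49 * 0.91
= 44.59 tonnes

44.59 tonnes


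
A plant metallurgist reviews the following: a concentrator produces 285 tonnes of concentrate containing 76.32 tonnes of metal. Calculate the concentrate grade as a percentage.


26.7789%

Grade = (metal in concentrate / concentrate mass) * 100
= (76.32 / 285) * 100
= 0.2677894737 * 100
= 26.7789%


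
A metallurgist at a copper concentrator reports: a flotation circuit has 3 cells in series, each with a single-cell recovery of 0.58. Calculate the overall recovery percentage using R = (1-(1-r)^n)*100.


92.5912%

Complement of single-cell recovery:
1 - r = 1 - 0.58 = 0.42
Raise to power n:
(1 - r)^3 = 0.42^3 = 0.074088
Overall recovery:
R = (1 - 0.074088) * 100
= 92.5912%


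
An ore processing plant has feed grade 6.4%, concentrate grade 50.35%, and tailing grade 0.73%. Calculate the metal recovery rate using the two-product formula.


Using the two-product formula:
R = 100 * c * (f - t) / (f * (c - t))
Numerator = 100 * 50.35 * (6.4 - 0.73)
= 100 * 50.35 * 5.67
= 28548.45
Denominator = 6.4 * (50.35 - 0.73)
= 6.4 * 49.62
= 317.568
R = 28548.45 / 317.568
= 89.8971%

89.8971%


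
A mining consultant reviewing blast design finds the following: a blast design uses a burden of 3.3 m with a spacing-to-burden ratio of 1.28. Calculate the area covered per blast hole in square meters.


13.9392 m^2

First, find the spacing:
Spacing = burden * ratio = 3.3 * 1.28
= 4.224 m
Then, calculate the area:
Area = burden * spacing = 3.3 * 4.224
= 13.9392 m^2


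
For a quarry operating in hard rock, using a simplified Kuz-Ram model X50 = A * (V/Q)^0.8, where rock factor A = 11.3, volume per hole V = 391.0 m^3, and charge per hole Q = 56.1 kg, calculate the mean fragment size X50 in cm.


53.4133 cm

Compute V/Q:
V/Q = 391.0 / 56.1 = 6.96969697
Raise to the power 0.8:
(V/Q)^0.8 = 6.96969697^0.8 = 4.726842339
Multiply by A:
X50 = 11.3 * 4.726842339
= 53.4133 cm


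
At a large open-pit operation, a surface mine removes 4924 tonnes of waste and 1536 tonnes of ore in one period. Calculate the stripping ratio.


3.2057

Stripping ratio = waste tonnage / ore tonnage
= 4924 / 1536
= 3.2057


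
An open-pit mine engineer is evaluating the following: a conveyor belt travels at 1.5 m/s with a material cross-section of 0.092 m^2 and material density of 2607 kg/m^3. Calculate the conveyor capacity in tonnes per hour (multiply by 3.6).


1295.1576 t/h

Volumetric flow = speed * area
= 1.5 * 0.092 = 0.138 m^3/s
Mass flow = volumetric * density
= 0.138 * 2607 = 359.766 kg/s
Convert to t/h: multiply by 3.6
Capacity = 359.766 * 3.6
= 1295.1576 t/h


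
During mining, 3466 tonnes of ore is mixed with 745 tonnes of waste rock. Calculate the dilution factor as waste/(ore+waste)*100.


17.6918%

Total material = ore + waste
= 3466 + 745 = 4211 tonnes
Dilution = waste / total * 100
= 745 / 4211 * 100
= 0.1769175968 * 100
= 17.6918%


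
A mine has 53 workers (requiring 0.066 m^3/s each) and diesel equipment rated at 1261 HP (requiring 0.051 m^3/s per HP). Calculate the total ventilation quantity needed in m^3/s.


67.809 m^3/s

Airflow for workers:
Q_people = 53 * 0.066 = 3.498 m^3/s
Airflow for diesel equipment:
Q_diesel = 1261 * 0.051 = 64.311 m^3/s
Total ventilation:
Q_total = 3.498 + 64.311
= 67.809 m^3/s


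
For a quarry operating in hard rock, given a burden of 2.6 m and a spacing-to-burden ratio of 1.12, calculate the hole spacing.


2.912 m

Spacing = burden * ratio
= 2.6 * 1.12
= 2.912 m


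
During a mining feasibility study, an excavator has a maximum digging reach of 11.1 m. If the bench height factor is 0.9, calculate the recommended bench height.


9.99 m

Bench height = reach * factor
= 11.1 * 0.9
= 9.99 m


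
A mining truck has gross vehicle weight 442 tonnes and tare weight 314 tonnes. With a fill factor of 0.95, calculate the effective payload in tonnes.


121.6 tonnes

Maximum payload = gross - tare
= 442 - 314 = 128 tonnes
Effective payload = max payload * fill factor
= 128 * 0.95
= 121.6 tonnes


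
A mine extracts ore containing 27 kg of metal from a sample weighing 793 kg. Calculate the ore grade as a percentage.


3.4048%

Ore grade = (metal mass / ore mass) * 100
= (27 / 793) * 100
= 0.03404791929 * 100
= 3.4048%


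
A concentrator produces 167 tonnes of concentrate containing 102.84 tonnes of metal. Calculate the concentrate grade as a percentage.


Grade = (metal in concentrate / concentrate mass) * 100
= (102.84 / 167) * 100
= 0.6158083832 * 100
= 61.5808%

61.5808%


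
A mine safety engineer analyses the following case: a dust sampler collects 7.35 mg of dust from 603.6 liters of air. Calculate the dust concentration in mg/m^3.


Convert liters to m^3: 1 m^3 = 1000 L
Concentration = mass / volume * 1000
= 7.35 / 603.6 * 1000
= 0.01217693837 * 1000
= 12.1769 mg/m^3

12.1769 mg/m^3


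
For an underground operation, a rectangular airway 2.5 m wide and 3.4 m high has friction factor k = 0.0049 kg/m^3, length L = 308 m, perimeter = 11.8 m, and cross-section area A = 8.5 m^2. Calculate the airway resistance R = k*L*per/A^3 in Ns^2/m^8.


0.029 Ns^2/m^8

Compute the numerator:
k * L * per = 0.0049 * 308 * 11.8
= 17.80856
Compute the denominator:
A^3 = 8.5^3 = 614.125
Resistance:
R = 17.80856 / 614.125
= 0.029 Ns^2/m^8


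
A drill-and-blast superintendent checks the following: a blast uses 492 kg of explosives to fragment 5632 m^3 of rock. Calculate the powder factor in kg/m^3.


0.0874 kg/m^3

Powder factor = explosive mass / rock volume
= 492 / 5632
= 0.0874 kg/m^3


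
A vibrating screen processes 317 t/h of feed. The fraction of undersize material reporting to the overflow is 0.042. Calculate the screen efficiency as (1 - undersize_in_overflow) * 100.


95.8%

Screen efficiency = (1 - fraction of undersize in overflow) * 100
= (1 - 0.042) * 100
= 0.958 * 100
= 95.8%


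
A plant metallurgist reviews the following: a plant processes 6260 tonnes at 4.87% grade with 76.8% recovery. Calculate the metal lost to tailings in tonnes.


Total metal in feed:
= 6260 * 4.87 / 100 = 304.862 tonnes
Metal recovered:
= 304.862 * 76.8 / 100 = 234.134016 tonnes
Metal lost to tailings:
= 304.862 - 234.134016
= 70.728 tonnes

70.728 tonnes


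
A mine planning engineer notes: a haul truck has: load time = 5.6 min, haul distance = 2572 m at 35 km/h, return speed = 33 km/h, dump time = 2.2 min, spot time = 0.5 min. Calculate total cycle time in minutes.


Convert haul speed to m/min: 35 * 1000/60 = 583.3333333 m/min
Haul time = 2572 / 583.3333333 = 4.409142857 min
Convert return speed to m/min: 33 * 1000/60 = 550 m/min
Return time = 2572 / 550 = 4.676363636 min
Total cycle time:
= 5.6 + 4.409142857 + 2.2 + 4.676363636 + 0.5
= 17.3855 min

17.3855 min


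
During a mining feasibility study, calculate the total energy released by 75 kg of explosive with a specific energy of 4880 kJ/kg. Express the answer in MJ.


366.0 MJ

Energy = mass * specific_energy / 1000
= 75 * 4880 / 1000
= 366000 / 1000
= 366.0 MJ


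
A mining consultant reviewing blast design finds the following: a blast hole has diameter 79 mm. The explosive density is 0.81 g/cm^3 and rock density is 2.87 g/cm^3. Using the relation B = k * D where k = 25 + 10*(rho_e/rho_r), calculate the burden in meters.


First, compute k:
rho_e / rho_r = 0.81 / 2.87 = 0.2822299652
k = 25 + 10 * 0.2822299652 = 27.82229965
Then, compute burden:
B = k * D / 1000 = 27.82229965 * 79 / 1000
= 2197.961672 / 1000
= 2.198 m

2.198 m


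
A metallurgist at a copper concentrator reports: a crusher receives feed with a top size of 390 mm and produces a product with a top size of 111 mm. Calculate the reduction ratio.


Reduction ratio = feed size / product size
= 390 / 111
= 3.5135

3.5135


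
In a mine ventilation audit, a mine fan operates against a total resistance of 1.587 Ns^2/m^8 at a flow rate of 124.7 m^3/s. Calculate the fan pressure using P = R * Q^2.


24677.9928 Pa

Compute Q^2:
Q^2 = 124.7^2 = 15550.09
Compute pressure:
P = R * Q^2 = 1.587 * 15550.09
= 24677.9928 Pa


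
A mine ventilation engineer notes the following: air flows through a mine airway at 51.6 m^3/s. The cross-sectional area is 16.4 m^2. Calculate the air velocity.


3.1463 m/s

Velocity = flow rate / cross-sectional area
= 51.6 / 16.4
= 3.1463 m/s


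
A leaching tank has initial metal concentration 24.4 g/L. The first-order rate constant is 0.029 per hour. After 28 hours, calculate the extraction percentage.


Compute the exponent:
-k * t = -0.029 * 28 = -0.812
Remaining concentration:
C = 24.4 * exp(-0.812)
= 24.4 * 0.4439692392
= 10.83284944 g/L
Extracted = 24.4 - 10.83284944 = 13.56715056 g/L
Extraction % = 13.56715056 / 24.4 * 100
= 55.6031%

55.6031%


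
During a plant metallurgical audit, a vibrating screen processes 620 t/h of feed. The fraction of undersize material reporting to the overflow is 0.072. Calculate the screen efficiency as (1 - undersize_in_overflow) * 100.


92.8%

Screen efficiency = (1 - fraction of undersize in overflow) * 100
= (1 - 0.072) * 100
= 0.928 * 100
= 92.8%


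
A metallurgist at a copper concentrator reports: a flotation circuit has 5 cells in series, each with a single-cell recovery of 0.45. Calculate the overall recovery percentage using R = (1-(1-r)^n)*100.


94.9672%

Complement of single-cell recovery:
1 - r = 1 - 0.45 = 0.55
Raise to power n:
(1 - r)^5 = 0.55^5 = 0.0503284375
Overall recovery:
R = (1 - 0.0503284375) * 100
= 94.9672%


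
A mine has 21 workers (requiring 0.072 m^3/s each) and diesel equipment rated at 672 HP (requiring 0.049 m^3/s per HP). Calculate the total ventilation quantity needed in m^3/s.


34.44 m^3/s

Airflow for workers:
Q_people = 21 * 0.072 = 1.512 m^3/s
Airflow for diesel equipment:
Q_diesel = 672 * 0.049 = 32.928 m^3/s
Total ventilation:
Q_total = 1.512 + 32.928
= 34.44 m^3/s


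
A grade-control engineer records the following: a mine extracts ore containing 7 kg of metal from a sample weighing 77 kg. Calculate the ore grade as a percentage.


Ore grade = (metal mass / ore mass) * 100
= (7 / 77) * 100
= 0.09090909091 * 100
= 9.0909%

9.0909%


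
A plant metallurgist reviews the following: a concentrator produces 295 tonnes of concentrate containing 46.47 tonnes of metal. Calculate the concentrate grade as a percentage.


Grade = (metal in concentrate / concentrate mass) * 100
= (46.47 / 295) * 100
= 0.1575254237 * 100
= 15.7525%

15.7525%


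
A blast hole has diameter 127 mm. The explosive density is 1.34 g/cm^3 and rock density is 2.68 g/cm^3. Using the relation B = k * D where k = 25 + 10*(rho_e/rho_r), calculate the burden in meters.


3.81 m

First, compute k:
rho_e / rho_r = 1.34 / 2.68 = 0.5
k = 25 + 10 * 0.5 = 30
Then, compute burden:
B = k * D / 1000 = 30 * 127 / 1000
= 3810 / 1000
= 3.81 m


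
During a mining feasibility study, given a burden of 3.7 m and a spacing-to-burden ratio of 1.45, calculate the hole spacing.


Spacing = burden * ratio
= 3.7 * 1.45
= 5.365 m

5.365 m


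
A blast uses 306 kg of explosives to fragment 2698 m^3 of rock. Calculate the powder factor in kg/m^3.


Powder factor = explosive mass / rock volume
= 306 / 2698
= 0.1134 kg/m^3

0.1134 kg/m^3


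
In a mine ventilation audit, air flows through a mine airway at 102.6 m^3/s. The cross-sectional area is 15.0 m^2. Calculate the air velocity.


Velocity = flow rate / cross-sectional area
= 102.6 / 15.0
= 6.84 m/s

6.84 m/s


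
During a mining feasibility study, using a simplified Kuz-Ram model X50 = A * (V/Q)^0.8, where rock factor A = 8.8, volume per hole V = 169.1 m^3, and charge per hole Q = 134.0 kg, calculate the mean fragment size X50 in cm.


Compute V/Q:
V/Q = 169.1 / 134.0 = 1.261940299
Raise to the power 0.8:
(V/Q)^0.8 = 1.261940299^0.8 = 1.204567239
Multiply by A:
X50 = 8.8 * 1.204567239
= 10.6002 cm

10.6002 cm


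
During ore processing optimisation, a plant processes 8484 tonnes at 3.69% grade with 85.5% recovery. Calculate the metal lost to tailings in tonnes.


Total metal in feed:
= 8484 * 3.69 / 100 = 313.0596 tonnes
Metal recovered:
= 313.0596 * 85.5 / 100 = 267.665958 tonnes
Metal lost to tailings:
= 313.0596 - 267.665958
= 45.3936 tonnes

45.3936 tonnes


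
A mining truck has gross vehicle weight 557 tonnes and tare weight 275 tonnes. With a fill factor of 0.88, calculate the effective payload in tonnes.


Maximum payload = gross - tare
= 557 - 275 = 282 tonnes
Effective payload = max payload * fill factor
= 282 * 0.88
= 248.16 tonnes

248.16 tonnes


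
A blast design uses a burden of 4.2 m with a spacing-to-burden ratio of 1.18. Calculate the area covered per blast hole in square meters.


First, find the spacing:
Spacing = burden * ratio = 4.2 * 1.18
= 4.956 m
Then, calculate the area:
Area = burden * spacing = 4.2 * 4.956
= 20.8152 m^2

20.8152 m^2


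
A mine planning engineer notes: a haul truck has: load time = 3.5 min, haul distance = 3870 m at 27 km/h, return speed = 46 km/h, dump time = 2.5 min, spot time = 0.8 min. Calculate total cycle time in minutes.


20.4478 min

Convert haul speed to m/min: 27 * 1000/60 = 450 m/min
Haul time = 3870 / 450 = 8.6 min
Convert return speed to m/min: 46 * 1000/60 = 766.6666667 m/min
Return time = 3870 / 766.6666667 = 5.047826087 min
Total cycle time:
= 3.5 + 8.6 + 2.5 + 5.047826087 + 0.8
= 20.4478 min


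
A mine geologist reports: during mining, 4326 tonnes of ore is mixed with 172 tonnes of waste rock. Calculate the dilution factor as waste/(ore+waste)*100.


Total material = ore + waste
= 4326 + 172 = 4498 tonnes
Dilution = waste / total * 100
= 172 / 4498 * 100
= 0.03823921743 * 100
= 3.8239%

3.8239%


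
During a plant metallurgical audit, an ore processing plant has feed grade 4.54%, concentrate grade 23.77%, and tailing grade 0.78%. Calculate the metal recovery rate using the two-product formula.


Using the two-product formula:
R = 100 * c * (f - t) / (f * (c - t))
Numerator = 100 * 23.77 * (4.54 - 0.78)
= 100 * 23.77 * 3.76
= 8937.52
Denominator = 4.54 * (23.77 - 0.78)
= 4.54 * 22.99
= 104.3746
R = 8937.52 / 104.3746
= 85.6293%

85.6293%


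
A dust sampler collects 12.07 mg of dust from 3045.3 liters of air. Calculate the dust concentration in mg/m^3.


Convert liters to m^3: 1 m^3 = 1000 L
Concentration = mass / volume * 1000
= 12.07 / 3045.3 * 1000
= 0.003963484714 * 1000
= 3.9635 mg/m^3

3.9635 mg/m^3


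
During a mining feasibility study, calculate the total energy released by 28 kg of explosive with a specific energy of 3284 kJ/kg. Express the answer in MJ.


Energy = mass * specific_energy / 1000
= 28 * 3284 / 1000
= 91952 / 1000
= 91.952 MJ

91.952 MJ


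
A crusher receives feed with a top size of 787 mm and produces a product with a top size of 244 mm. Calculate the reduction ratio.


Reduction ratio = feed size / product size
= 787 / 244
= 3.2254

3.2254


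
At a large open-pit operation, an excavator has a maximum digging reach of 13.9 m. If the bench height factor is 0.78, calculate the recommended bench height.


10.842 m

Bench height = reach * factor
= 13.9 * 0.78
= 10.842 m


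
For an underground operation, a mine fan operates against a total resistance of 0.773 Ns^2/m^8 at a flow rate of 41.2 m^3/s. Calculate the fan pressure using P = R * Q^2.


1312.1211 Pa

Compute Q^2:
Q^2 = 41.2^2 = 1697.44
Compute pressure:
P = R * Q^2 = 0.773 * 1697.44
= 1312.1211 Pa


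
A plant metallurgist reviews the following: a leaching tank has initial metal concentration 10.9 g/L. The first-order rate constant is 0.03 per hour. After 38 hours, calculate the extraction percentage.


Compute the exponent:
-k * t = -0.03 * 38 = -1.14
Remaining concentration:
C = 10.9 * exp(-1.14)
= 10.9 * 0.3198190218
= 3.486027338 g/L
Extracted = 10.9 - 3.486027338 = 7.413972662 g/L
Extraction % = 7.413972662 / 10.9 * 100
= 68.0181%

68.0181%


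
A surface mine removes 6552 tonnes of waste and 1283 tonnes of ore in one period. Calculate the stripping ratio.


5.1068

Stripping ratio = waste tonnage / ore tonnage
= 6552 / 1283
= 5.1068


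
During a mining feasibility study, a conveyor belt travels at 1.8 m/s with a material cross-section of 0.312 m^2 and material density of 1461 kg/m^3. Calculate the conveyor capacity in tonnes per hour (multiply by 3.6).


Volumetric flow = speed * area
= 1.8 * 0.312 = 0.5616 m^3/s
Mass flow = volumetric * density
= 0.5616 * 1461 = 820.4976 kg/s
Convert to t/h: multiply by 3.6
Capacity = 820.4976 * 3.6
= 2953.7914 t/h

2953.7914 t/h


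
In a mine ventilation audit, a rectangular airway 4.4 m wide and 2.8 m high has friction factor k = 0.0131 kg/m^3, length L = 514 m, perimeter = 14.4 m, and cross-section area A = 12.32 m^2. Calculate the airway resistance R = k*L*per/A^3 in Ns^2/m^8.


0.0519 Ns^2/m^8

Compute the numerator:
k * L * per = 0.0131 * 514 * 14.4
= 96.96096
Compute the denominator:
A^3 = 12.32^3 = 1869.959168
Resistance:
R = 96.96096 / 1869.959168
= 0.0519 Ns^2/m^8


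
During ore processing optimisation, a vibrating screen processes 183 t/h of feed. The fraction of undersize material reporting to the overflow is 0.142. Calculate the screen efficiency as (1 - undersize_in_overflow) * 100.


Screen efficiency = (1 - fraction of undersize in overflow) * 100
= (1 - 0.142) * 100
= 0.858 * 100
= 85.8%

85.8%


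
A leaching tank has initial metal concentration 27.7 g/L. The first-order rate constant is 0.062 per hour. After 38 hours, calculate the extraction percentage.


Compute the exponent:
-k * t = -0.062 * 38 = -2.356
Remaining concentration:
C = 27.7 * exp(-2.356)
= 27.7 * 0.09479866046
= 2.625922895 g/L
Extracted = 27.7 - 2.625922895 = 25.07407711 g/L
Extraction % = 25.07407711 / 27.7 * 100
= 90.5201%

90.5201%


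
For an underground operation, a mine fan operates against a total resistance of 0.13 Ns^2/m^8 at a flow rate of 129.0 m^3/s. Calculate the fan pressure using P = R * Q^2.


2163.33 Pa

Compute Q^2:
Q^2 = 129.0^2 = 16641.0
Compute pressure:
P = R * Q^2 = 0.13 * 16641.0
= 2163.33 Pa


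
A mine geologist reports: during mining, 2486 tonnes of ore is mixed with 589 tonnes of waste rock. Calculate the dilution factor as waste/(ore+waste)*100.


Total material = ore + waste
= 2486 + 589 = 3075 tonnes
Dilution = waste / total * 100
= 589 / 3075 * 100
= 0.1915447154 * 100
= 19.1545%

19.1545%


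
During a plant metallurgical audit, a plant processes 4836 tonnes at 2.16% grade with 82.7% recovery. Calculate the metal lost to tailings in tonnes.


Total metal in feed:
= 4836 * 2.16 / 100 = 104.4576 tonnes
Metal recovered:
= 104.4576 * 82.7 / 100 = 86.3864352 tonnes
Metal lost to tailings:
= 104.4576 - 86.3864352
= 18.0712 tonnes

18.0712 tonnes


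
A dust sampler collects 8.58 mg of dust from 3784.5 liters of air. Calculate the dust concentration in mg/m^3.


2.2671 mg/m^3

Convert liters to m^3: 1 m^3 = 1000 L
Concentration = mass / volume * 1000
= 8.58 / 3784.5 * 1000
= 0.002267142291 * 1000
= 2.2671 mg/m^3


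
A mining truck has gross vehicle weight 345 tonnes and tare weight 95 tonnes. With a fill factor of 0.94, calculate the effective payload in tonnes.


Maximum payload = gross - tare
= 345 - 95 = 250 tonnes
Effective payload = max payload * fill factor
= 250 * 0.94
= 235.0 tonnes

235.0 tonnes


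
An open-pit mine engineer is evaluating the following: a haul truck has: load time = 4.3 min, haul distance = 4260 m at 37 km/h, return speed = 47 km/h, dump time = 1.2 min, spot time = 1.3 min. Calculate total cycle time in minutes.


19.1464 min

Convert haul speed to m/min: 37 * 1000/60 = 616.6666667 m/min
Haul time = 4260 / 616.6666667 = 6.908108108 min
Convert return speed to m/min: 47 * 1000/60 = 783.3333333 m/min
Return time = 4260 / 783.3333333 = 5.438297872 min
Total cycle time:
= 4.3 + 6.908108108 + 1.2 + 5.438297872 + 1.3
= 19.1464 min


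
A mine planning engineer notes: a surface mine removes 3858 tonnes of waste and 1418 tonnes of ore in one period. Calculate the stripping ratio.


Stripping ratio = waste tonnage / ore tonnage
= 3858 / 1418
= 2.7207

2.7207


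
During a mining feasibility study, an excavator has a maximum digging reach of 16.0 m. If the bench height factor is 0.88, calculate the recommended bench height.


14.08 m

Bench height = reach * factor
= 16.0 * 0.88
= 14.08 m


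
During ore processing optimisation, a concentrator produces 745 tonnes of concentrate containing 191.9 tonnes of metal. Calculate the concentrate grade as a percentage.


25.7584%

Grade = (metal in concentrate / concentrate mass) * 100
= (191.9 / 745) * 100
= 0.2575838926 * 100
= 25.7584%


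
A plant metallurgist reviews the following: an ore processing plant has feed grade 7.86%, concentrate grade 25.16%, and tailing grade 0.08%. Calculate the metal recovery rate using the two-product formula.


99.2979%

Using the two-product formula:
R = 100 * c * (f - t) / (f * (c - t))
Numerator = 100 * 25.16 * (7.86 - 0.08)
= 100 * 25.16 * 7.78
= 19574.48
Denominator = 7.86 * (25.16 - 0.08)
= 7.86 * 25.08
= 197.1288
R = 19574.48 / 197.1288
= 99.2979%


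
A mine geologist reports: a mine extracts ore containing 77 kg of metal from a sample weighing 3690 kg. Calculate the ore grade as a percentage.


2.0867%

Ore grade = (metal mass / ore mass) * 100
= (77 / 3690) * 100
= 0.02086720867 * 100
= 2.0867%


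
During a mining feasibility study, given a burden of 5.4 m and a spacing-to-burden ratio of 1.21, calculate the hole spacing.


6.534 m

Spacing = burden * ratio
= 5.4 * 1.21
= 6.534 m


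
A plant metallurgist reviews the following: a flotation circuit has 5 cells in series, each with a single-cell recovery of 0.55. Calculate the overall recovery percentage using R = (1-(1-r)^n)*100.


98.1547%

Complement of single-cell recovery:
1 - r = 1 - 0.55 = 0.45
Raise to power n:
(1 - r)^5 = 0.45^5 = 0.0184528125
Overall recovery:
R = (1 - 0.0184528125) * 100
= 98.1547%


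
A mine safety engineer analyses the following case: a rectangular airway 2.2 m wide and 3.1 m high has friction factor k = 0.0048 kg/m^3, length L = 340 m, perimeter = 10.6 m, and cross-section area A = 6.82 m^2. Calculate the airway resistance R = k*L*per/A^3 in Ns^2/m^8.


Compute the numerator:
k * L * per = 0.0048 * 340 * 10.6
= 17.2992
Compute the denominator:
A^3 = 6.82^3 = 317.214568
Resistance:
R = 17.2992 / 317.214568
= 0.0545 Ns^2/m^8

0.0545 Ns^2/m^8


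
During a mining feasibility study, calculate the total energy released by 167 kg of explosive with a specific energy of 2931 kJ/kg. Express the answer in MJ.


Energy = mass * specific_energy / 1000
= 167 * 2931 / 1000
= 489477 / 1000
= 489.477 MJ

489.477 MJ


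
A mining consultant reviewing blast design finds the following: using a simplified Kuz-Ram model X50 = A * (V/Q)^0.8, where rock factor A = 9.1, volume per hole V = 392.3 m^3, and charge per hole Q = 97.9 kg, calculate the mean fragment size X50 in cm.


27.6255 cm

Compute V/Q:
V/Q = 392.3 / 97.9 = 4.007150153
Raise to the power 0.8:
(V/Q)^0.8 = 4.007150153^0.8 = 3.035767401
Multiply by A:
X50 = 9.1 * 3.035767401
= 27.6255 cm


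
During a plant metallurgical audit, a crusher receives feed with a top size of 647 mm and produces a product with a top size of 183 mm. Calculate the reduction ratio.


3.5355

Reduction ratio = feed size / product size
= 647 / 183
= 3.5355


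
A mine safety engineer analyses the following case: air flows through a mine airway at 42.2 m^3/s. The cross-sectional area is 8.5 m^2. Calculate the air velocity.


Velocity = flow rate / cross-sectional area
= 42.2 / 8.5
= 4.9647 m/s

4.9647 m/s


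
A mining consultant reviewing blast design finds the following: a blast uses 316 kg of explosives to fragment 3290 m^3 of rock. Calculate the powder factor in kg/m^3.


0.096 kg/m^3

Powder factor = explosive mass / rock volume
= 316 / 3290
= 0.096 kg/m^3


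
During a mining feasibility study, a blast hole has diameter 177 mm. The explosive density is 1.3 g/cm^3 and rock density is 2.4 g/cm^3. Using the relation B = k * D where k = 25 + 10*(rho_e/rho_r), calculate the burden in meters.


First, compute k:
rho_e / rho_r = 1.3 / 2.4 = 0.5416666667
k = 25 + 10 * 0.5416666667 = 30.41666667
Then, compute burden:
B = k * D / 1000 = 30.41666667 * 177 / 1000
= 5383.75 / 1000
= 5.3838 m

5.3838 m


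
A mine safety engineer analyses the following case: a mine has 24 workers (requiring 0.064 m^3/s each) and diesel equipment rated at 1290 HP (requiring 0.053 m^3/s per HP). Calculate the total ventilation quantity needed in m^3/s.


Airflow for workers:
Q_people = 24 * 0.064 = 1.536 m^3/s
Airflow for diesel equipment:
Q_diesel = 1290 * 0.053 = 68.37 m^3/s
Total ventilation:
Q_total = 1.536 + 68.37
= 69.906 m^3/s

69.906 m^3/s


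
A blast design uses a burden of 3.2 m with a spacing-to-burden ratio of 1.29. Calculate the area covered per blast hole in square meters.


13.2096 m^2

First, find the spacing:
Spacing = burden * ratio = 3.2 * 1.29
= 4.128 m
Then, calculate the area:
Area = burden * spacing = 3.2 * 4.128
= 13.2096 m^2
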